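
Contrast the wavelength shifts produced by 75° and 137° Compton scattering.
137° produces the larger shift by a factor of 2.336

Calculate both shifts using Δλ = λ_C(1 - cos θ):

For θ₁ = 75°:
Δλ₁ = 2.4263 × (1 - cos(75°))
Δλ₁ = 2.4263 × 0.7412
Δλ₁ = 1.7983 pm

For θ₂ = 137°:
Δλ₂ = 2.4263 × (1 - cos(137°))
Δλ₂ = 2.4263 × 1.7314
Δλ₂ = 4.2008 pm

The 137° angle produces the larger shift.
Ratio: 4.2008/1.7983 = 2.336

(Intermediate values are shown rounded; full precision is carried through to the final answer.)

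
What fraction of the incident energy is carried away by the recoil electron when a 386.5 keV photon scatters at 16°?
0.0285 (or 2.85%)

Calculate initial and final photon energies:

Initial: E₀ = 386.5 keV → λ₀ = 3.2079 pm
Compton shift: Δλ = 0.0940 pm
Final wavelength: λ' = 3.3019 pm
Final energy: E' = 375.4979 keV

Fractional energy loss:
(E₀ - E')/E₀ = (386.5000 - 375.4979)/386.5000
= 11.0021/386.5000
= 0.0285
= 2.85%

(Intermediate values are shown rounded; full precision is carried through to the final answer.)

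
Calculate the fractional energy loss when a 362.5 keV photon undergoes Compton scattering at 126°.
0.5297 (or 52.97%)

Calculate initial and final photon energies:

Initial: E₀ = 362.5 keV → λ₀ = 3.4203 pm
Compton shift: Δλ = 3.8525 pm
Final wavelength: λ' = 7.2727 pm
Final energy: E' = 170.4786 keV

Fractional energy loss:
(E₀ - E')/E₀ = (362.5000 - 170.4786)/362.5000
= 192.0214/362.5000
= 0.5297
= 52.97%

(Intermediate values are shown rounded; full precision is carried through to the final answer.)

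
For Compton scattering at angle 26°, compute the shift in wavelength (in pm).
0.2456 pm

Using the Compton scattering formula:
Δλ = λ_C(1 - cos θ)

where λ_C = h/(m_e·c) ≈ 2.4263 pm is the Compton wavelength of an electron.

For θ = 26°:
cos(26°) = 0.8988
1 - cos(26°) = 0.1012

Δλ = 2.4263 × 0.1012
Δλ = 0.2456 pm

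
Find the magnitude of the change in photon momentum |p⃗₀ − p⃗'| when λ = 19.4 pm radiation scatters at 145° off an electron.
5.9142e-23 kg·m/s

Photon momentum magnitude is p = h/λ.

Initial momentum:
p₀ = h/λ = 6.6261e-34/1.9400e-11 = 3.4155e-23 kg·m/s

After scattering:
λ' = λ + Δλ = 19.4 + 4.4138 = 23.8138 pm
p' = h/λ' = 6.6261e-34/2.3814e-11 = 2.7824e-23 kg·m/s

Momentum is a vector; the scattered photon's direction makes angle θ = 145° with the incident direction. The magnitude of the vector change Δp⃗ = p⃗₀ − p⃗' is found from the law of cosines:
|Δp⃗|² = p₀² + p'² − 2p₀p'cos θ
|Δp⃗|² = (3.4155e-23)² + (2.7824e-23)² − 2·3.4155e-23·2.7824e-23·cos(145°)
|Δp⃗| = 5.9142e-23 kg·m/s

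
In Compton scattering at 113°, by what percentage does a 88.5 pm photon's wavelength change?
3.8128%

Calculate the Compton shift:
Δλ = λ_C(1 - cos(113°))
Δλ = 2.4263 × (1 - cos(113°))
Δλ = 2.4263 × 1.3907
Δλ = 3.3743 pm

Percentage change:
(Δλ/λ₀) × 100 = (3.3743/88.5) × 100
= 3.8128%

(Intermediate values are shown rounded; full precision is carried through to the final answer.)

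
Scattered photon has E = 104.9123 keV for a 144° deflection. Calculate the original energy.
166.9000 keV

Convert final energy to wavelength (hc ≈ 1239.842 keV·pm):
λ' = hc/E' = 1239.842 / 104.9123 = 11.8179 pm

Calculate the Compton shift:
Δλ = λ_C(1 - cos(144°))
Δλ = 2.4263 × (1 - cos(144°))
Δλ = 4.3892 pm

Initial wavelength:
λ = λ' - Δλ = 11.8179 - 4.3892 = 7.4287 pm

Initial energy:
E = hc/λ = 1239.842 / 7.4287 = 166.9000 keV

(Intermediate values are shown rounded; full precision is carried through to the final answer.)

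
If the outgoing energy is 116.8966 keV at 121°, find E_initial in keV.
178.9001 keV

Convert final energy to wavelength (hc ≈ 1239.842 keV·pm):
λ' = hc/E' = 1239.842 / 116.8966 = 10.6063 pm

Calculate the Compton shift:
Δλ = λ_C(1 - cos(121°))
Δλ = 2.4263 × (1 - cos(121°))
Δλ = 3.6760 pm

Initial wavelength:
λ = λ' - Δλ = 10.6063 - 3.6760 = 6.9304 pm

Initial energy:
E = hc/λ = 1239.842 / 6.9304 = 178.9001 keV

(Intermediate values are shown rounded; full precision is carried through to the final answer.)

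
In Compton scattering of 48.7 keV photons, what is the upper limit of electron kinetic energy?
7.7965 keV

Maximum energy transfer occurs at θ = 180° (backscattering).

Initial photon: E₀ = 48.7 keV → λ₀ = 25.4588 pm

Maximum Compton shift (at 180°):
Δλ_max = 2λ_C = 2 × 2.4263 = 4.8526 pm

Final wavelength:
λ' = 25.4588 + 4.8526 = 30.3114 pm

Minimum photon energy (maximum energy to electron):
E'_min = hc/λ' = 40.9035 keV

Maximum electron kinetic energy:
K_max = E₀ - E'_min = 48.7000 - 40.9035 = 7.7965 keV

(Intermediate values are shown rounded; full precision is carried through to the final answer.)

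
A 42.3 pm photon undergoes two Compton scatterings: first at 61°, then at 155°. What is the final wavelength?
48.1753 pm

Apply Compton shift twice:

First scattering at θ₁ = 61°:
Δλ₁ = λ_C(1 - cos(61°))
Δλ₁ = 2.4263 × 0.5152
Δλ₁ = 1.2500 pm

After first scattering:
λ₁ = 42.3 + 1.2500 = 43.5500 pm

Second scattering at θ₂ = 155°:
Δλ₂ = λ_C(1 - cos(155°))
Δλ₂ = 2.4263 × 1.9063
Δλ₂ = 4.6253 pm

Final wavelength:
λ₂ = 43.5500 + 4.6253 = 48.1753 pm

Total shift: Δλ_total = 1.2500 + 4.6253 = 5.8753 pm

(Intermediate values are shown rounded; full precision is carried through to the final answer.)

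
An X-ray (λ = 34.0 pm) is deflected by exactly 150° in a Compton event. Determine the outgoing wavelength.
38.5276 pm

Using the Compton formula: λ' = λ + λ_C(1 − cos θ)

For θ = 150°, cos θ = -√3/2 (exact) ≈ -0.8660, so:
1 − cos 150° = 1 − (-√3/2) ≈ 1.8660

Δλ = λ_C × 1.8660 = 2.4263 × 1.8660 = 4.5276 pm

λ' = 34.0 + 4.5276 = 38.5276 pm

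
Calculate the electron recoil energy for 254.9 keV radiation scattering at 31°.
16.9534 keV

By energy conservation: K_e = E_initial - E_final

First find the scattered photon energy:
Initial wavelength: λ = hc/E = 4.8640 pm
Compton shift: Δλ = λ_C(1 - cos(31°)) = 0.3466 pm
Final wavelength: λ' = 4.8640 + 0.3466 = 5.2106 pm
Final photon energy: E' = hc/λ' = 237.9466 keV

Electron kinetic energy:
K_e = E - E' = 254.9000 - 237.9466 = 16.9534 keV

(Intermediate values are shown rounded; full precision is carried through to the final answer.)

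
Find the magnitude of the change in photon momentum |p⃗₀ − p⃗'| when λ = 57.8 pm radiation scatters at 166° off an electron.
2.1888e-23 kg·m/s

Photon momentum magnitude is p = h/λ.

Initial momentum:
p₀ = h/λ = 6.6261e-34/5.7800e-11 = 1.1464e-23 kg·m/s

After scattering:
λ' = λ + Δλ = 57.8 + 4.7805 = 62.5805 pm
p' = h/λ' = 6.6261e-34/6.2581e-11 = 1.0588e-23 kg·m/s

Momentum is a vector; the scattered photon's direction makes angle θ = 166° with the incident direction. The magnitude of the vector change Δp⃗ = p⃗₀ − p⃗' is found from the law of cosines:
|Δp⃗|² = p₀² + p'² − 2p₀p'cos θ
|Δp⃗|² = (1.1464e-23)² + (1.0588e-23)² − 2·1.1464e-23·1.0588e-23·cos(166°)
|Δp⃗| = 2.1888e-23 kg·m/s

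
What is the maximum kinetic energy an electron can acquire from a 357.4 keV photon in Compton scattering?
208.4106 keV

Maximum energy transfer occurs at θ = 180° (backscattering).

Initial photon: E₀ = 357.4 keV → λ₀ = 3.4691 pm

Maximum Compton shift (at 180°):
Δλ_max = 2λ_C = 2 × 2.4263 = 4.8526 pm

Final wavelength:
λ' = 3.4691 + 4.8526 = 8.3217 pm

Minimum photon energy (maximum energy to electron):
E'_min = hc/λ' = 148.9894 keV

Maximum electron kinetic energy:
K_max = E₀ - E'_min = 357.4000 - 148.9894 = 208.4106 keV

(Intermediate values are shown rounded; full precision is carried through to the final answer.)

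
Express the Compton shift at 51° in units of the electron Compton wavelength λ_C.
0.3707 λ_C

The Compton shift formula is:
Δλ = λ_C(1 - cos θ)

Dividing both sides by λ_C:
Δλ/λ_C = 1 - cos θ

For θ = 51°:
Δλ/λ_C = 1 - cos(51°)
Δλ/λ_C = 1 - 0.6293
Δλ/λ_C = 0.3707

This means the shift is 0.3707 × λ_C = 0.8994 pm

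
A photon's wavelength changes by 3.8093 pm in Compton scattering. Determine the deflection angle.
124.75°

From the Compton formula Δλ = λ_C(1 - cos θ), we can solve for θ:

cos θ = 1 - Δλ/λ_C

Given:
- Δλ = 3.8093 pm
- λ_C = h/(m_e·c) ≈ 2.42631024 pm

cos θ = 1 - 3.8093/2.42631024
cos θ = 1 - 1.569997
cos θ = -0.569997

θ = arccos(-0.569997)
θ = 124.75°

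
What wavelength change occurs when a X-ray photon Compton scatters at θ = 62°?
1.2872 pm

Using the Compton scattering formula:
Δλ = λ_C(1 - cos θ)

where λ_C = h/(m_e·c) ≈ 2.4263 pm is the Compton wavelength of an electron.

For θ = 62°:
cos(62°) = 0.4695
1 - cos(62°) = 0.5305

Δλ = 2.4263 × 0.5305
Δλ = 1.2872 pm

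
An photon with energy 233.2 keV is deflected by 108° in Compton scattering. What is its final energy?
145.9887 keV

First convert energy to wavelength:
λ = hc/E, with hc ≈ 1239.842 keV·pm (i.e. 1239.842 eV·nm)

For E = 233.2 keV = 233200 eV:
λ = 1239.842 keV·pm / 233.2 keV
λ = 5.3166 pm

Calculate the Compton shift:
Δλ = λ_C(1 - cos(108°)) = 2.4263 × 1.3090
Δλ = 3.1761 pm

Final wavelength:
λ' = 5.3166 + 3.1761 = 8.4927 pm

Final energy:
E' = hc/λ' = 1239.842 / 8.4927 = 145.9887 keV

(Intermediate values are shown rounded; full precision is carried through to the final answer.)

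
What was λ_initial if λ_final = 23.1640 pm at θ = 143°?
18.8000 pm

From λ' = λ + Δλ, we have λ = λ' - Δλ

First calculate the Compton shift:
Δλ = λ_C(1 - cos θ)
Δλ = 2.4263 × (1 - cos(143°))
Δλ = 2.4263 × 1.7986
Δλ = 4.3640 pm

Initial wavelength:
λ = λ' - Δλ
λ = 23.1640 - 4.3640
λ = 18.8000 pm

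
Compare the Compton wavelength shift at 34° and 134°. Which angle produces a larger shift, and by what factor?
134° produces the larger shift by a factor of 9.912

Calculate both shifts using Δλ = λ_C(1 - cos θ):

For θ₁ = 34°:
Δλ₁ = 2.4263 × (1 - cos(34°))
Δλ₁ = 2.4263 × 0.1710
Δλ₁ = 0.4148 pm

For θ₂ = 134°:
Δλ₂ = 2.4263 × (1 - cos(134°))
Δλ₂ = 2.4263 × 1.6947
Δλ₂ = 4.1118 pm

The 134° angle produces the larger shift.
Ratio: 4.1118/0.4148 = 9.912

(Intermediate values are shown rounded; full precision is carried through to the final answer.)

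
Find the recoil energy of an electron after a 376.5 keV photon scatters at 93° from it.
164.4295 keV

By energy conservation: K_e = E_initial - E_final

First find the scattered photon energy:
Initial wavelength: λ = hc/E = 3.2931 pm
Compton shift: Δλ = λ_C(1 - cos(93°)) = 2.5533 pm
Final wavelength: λ' = 3.2931 + 2.5533 = 5.8464 pm
Final photon energy: E' = hc/λ' = 212.0705 keV

Electron kinetic energy:
K_e = E - E' = 376.5000 - 212.0705 = 164.4295 keV

(Intermediate values are shown rounded; full precision is carried through to the final answer.)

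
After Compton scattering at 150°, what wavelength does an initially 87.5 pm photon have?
92.0276 pm

Using the Compton formula: λ' = λ + λ_C(1 − cos θ)

For θ = 150°, cos θ = -√3/2 (exact) ≈ -0.8660, so:
1 − cos 150° = 1 − (-√3/2) ≈ 1.8660

Δλ = λ_C × 1.8660 = 2.4263 × 1.8660 = 4.5276 pm

λ' = 87.5 + 4.5276 = 92.0276 pm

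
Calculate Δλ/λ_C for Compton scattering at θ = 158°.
1.9272 λ_C

The Compton shift formula is:
Δλ = λ_C(1 - cos θ)

Dividing both sides by λ_C:
Δλ/λ_C = 1 - cos θ

For θ = 158°:
Δλ/λ_C = 1 - cos(158°)
Δλ/λ_C = 1 - -0.9272
Δλ/λ_C = 1.9272

This means the shift is 1.9272 × λ_C = 4.6759 pm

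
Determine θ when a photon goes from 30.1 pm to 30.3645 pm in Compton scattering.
27.00°

First find the wavelength shift:
Δλ = λ' - λ = 30.3645 - 30.1 = 0.2645 pm

Using Δλ = λ_C(1 - cos θ), with λ_C = h/(m_e·c) ≈ 2.42631024 pm:
cos θ = 1 - Δλ/λ_C
cos θ = 1 - 0.2645/2.42631024
cos θ = 0.890987

θ = arccos(0.890987)
θ = 27.00°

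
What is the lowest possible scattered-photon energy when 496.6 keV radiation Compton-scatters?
168.7025 keV (at θ = 180°)

The scattered photon has minimum energy when its wavelength is maximum, i.e., when the Compton shift Δλ = λ_C(1 − cos θ) is maximum. This occurs at θ = 180° (backscattering), giving Δλ_max = 2λ_C = 4.8526 pm.

Initial wavelength: λ₀ = hc/E₀ = 2.4967 pm
Maximum final wavelength: λ'_max = λ₀ + 2λ_C = 2.4967 + 4.8526 = 7.3493 pm
Minimum final energy: E'_min = hc/λ'_max = 168.7025 keV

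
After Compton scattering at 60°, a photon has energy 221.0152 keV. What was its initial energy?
281.9999 keV

Convert final energy to wavelength (hc ≈ 1239.842 keV·pm):
λ' = hc/E' = 1239.842 / 221.0152 = 5.6098 pm

Calculate the Compton shift:
Δλ = λ_C(1 - cos(60°))
Δλ = 2.4263 × (1 - cos(60°))
Δλ = 1.2132 pm

Initial wavelength:
λ = λ' - Δλ = 5.6098 - 1.2132 = 4.3966 pm

Initial energy:
E = hc/λ = 1239.842 / 4.3966 = 281.9999 keV

(Intermediate values are shown rounded; full precision is carried through to the final answer.)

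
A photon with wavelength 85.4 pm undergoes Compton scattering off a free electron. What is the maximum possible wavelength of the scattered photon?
90.2526 pm (at θ = 180°)

The Compton shift is Δλ = λ_C(1 − cos θ).

Since cos θ ranges from −1 to 1, the factor (1 − cos θ) ranges from 0 to 2; the maximum shift occurs at θ = 180° (backscattering):
Δλ_max = 2λ_C = 2 × 2.4263 pm = 4.8526 pm

Maximum scattered wavelength:
λ'_max = λ₀ + Δλ_max = 85.4 + 4.8526 = 90.2526 pm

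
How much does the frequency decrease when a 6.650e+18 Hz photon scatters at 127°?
5.278e+17 Hz (decrease)

Convert frequency to wavelength (c = 299792458 m/s):
λ₀ = c/f₀ = 299792458/6.650e+18 = 4.5081573e-11 m = 45.0816 pm

Calculate Compton shift:
Δλ = λ_C(1 - cos(127°)) = 3.8865 pm

Final wavelength:
λ' = λ₀ + Δλ = 45.0816 + 3.8865 = 48.9681 pm

Final frequency:
f' = c/λ' = 299792458/4.8968073e-11 = 6.1222025e+18 Hz

Frequency shift (decrease):
Δf = f₀ - f' = 6.650e+18 - 6.1222025e+18 = 5.278e+17 Hz

(Intermediate values are shown rounded; full precision is carried through to the final answer.)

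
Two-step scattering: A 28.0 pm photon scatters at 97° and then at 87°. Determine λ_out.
33.0213 pm

Apply Compton shift twice:

First scattering at θ₁ = 97°:
Δλ₁ = λ_C(1 - cos(97°))
Δλ₁ = 2.4263 × 1.1219
Δλ₁ = 2.7220 pm

After first scattering:
λ₁ = 28.0 + 2.7220 = 30.7220 pm

Second scattering at θ₂ = 87°:
Δλ₂ = λ_C(1 - cos(87°))
Δλ₂ = 2.4263 × 0.9477
Δλ₂ = 2.2993 pm

Final wavelength:
λ₂ = 30.7220 + 2.2993 = 33.0213 pm

Total shift: Δλ_total = 2.7220 + 2.2993 = 5.0213 pm

(Intermediate values are shown rounded; full precision is carried through to the final answer.)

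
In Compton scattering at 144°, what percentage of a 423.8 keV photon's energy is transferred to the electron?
0.6001 (or 60.01%)

Calculate initial and final photon energies:

Initial: E₀ = 423.8 keV → λ₀ = 2.9255 pm
Compton shift: Δλ = 4.3892 pm
Final wavelength: λ' = 7.3148 pm
Final energy: E' = 169.4984 keV

Fractional energy loss:
(E₀ - E')/E₀ = (423.8000 - 169.4984)/423.8000
= 254.3016/423.8000
= 0.6001
= 60.01%

(Intermediate values are shown rounded; full precision is carried through to the final answer.)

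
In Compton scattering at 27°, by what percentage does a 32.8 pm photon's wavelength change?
0.8063%

Calculate the Compton shift:
Δλ = λ_C(1 - cos(27°))
Δλ = 2.4263 × (1 - cos(27°))
Δλ = 2.4263 × 0.1090
Δλ = 0.2645 pm

Percentage change:
(Δλ/λ₀) × 100 = (0.2645/32.8) × 100
= 0.8063%

(Intermediate values are shown rounded; full precision is carried through to the final answer.)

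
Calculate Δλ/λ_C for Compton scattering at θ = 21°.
0.0664 λ_C

The Compton shift formula is:
Δλ = λ_C(1 - cos θ)

Dividing both sides by λ_C:
Δλ/λ_C = 1 - cos θ

For θ = 21°:
Δλ/λ_C = 1 - cos(21°)
Δλ/λ_C = 1 - 0.9336
Δλ/λ_C = 0.0664

This means the shift is 0.0664 × λ_C = 0.1612 pm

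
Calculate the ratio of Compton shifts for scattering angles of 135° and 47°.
135° produces the larger shift by a factor of 5.368

Calculate both shifts using Δλ = λ_C(1 - cos θ):

For θ₁ = 47°:
Δλ₁ = 2.4263 × (1 - cos(47°))
Δλ₁ = 2.4263 × 0.3180
Δλ₁ = 0.7716 pm

For θ₂ = 135°:
Δλ₂ = 2.4263 × (1 - cos(135°))
Δλ₂ = 2.4263 × 1.7071
Δλ₂ = 4.1420 pm

The 135° angle produces the larger shift.
Ratio: 4.1420/0.7716 = 5.368

(Intermediate values are shown rounded; full precision is carried through to the final answer.)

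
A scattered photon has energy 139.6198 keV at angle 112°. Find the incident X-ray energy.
223.6001 keV

Convert final energy to wavelength (hc ≈ 1239.842 keV·pm):
λ' = hc/E' = 1239.842 / 139.6198 = 8.8801 pm

Calculate the Compton shift:
Δλ = λ_C(1 - cos(112°))
Δλ = 2.4263 × (1 - cos(112°))
Δλ = 3.3352 pm

Initial wavelength:
λ = λ' - Δλ = 8.8801 - 3.3352 = 5.5449 pm

Initial energy:
E = hc/λ = 1239.842 / 5.5449 = 223.6001 keV

(Intermediate values are shown rounded; full precision is carried through to the final answer.)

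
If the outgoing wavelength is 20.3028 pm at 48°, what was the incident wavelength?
19.5000 pm

From λ' = λ + Δλ, we have λ = λ' - Δλ

First calculate the Compton shift:
Δλ = λ_C(1 - cos θ)
Δλ = 2.4263 × (1 - cos(48°))
Δλ = 2.4263 × 0.3309
Δλ = 0.8028 pm

Initial wavelength:
λ = λ' - Δλ
λ = 20.3028 - 0.8028
λ = 19.5000 pm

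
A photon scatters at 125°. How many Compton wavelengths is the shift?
1.5736 λ_C

The Compton shift formula is:
Δλ = λ_C(1 - cos θ)

Dividing both sides by λ_C:
Δλ/λ_C = 1 - cos θ

For θ = 125°:
Δλ/λ_C = 1 - cos(125°)
Δλ/λ_C = 1 - -0.5736
Δλ/λ_C = 1.5736

This means the shift is 1.5736 × λ_C = 3.8180 pm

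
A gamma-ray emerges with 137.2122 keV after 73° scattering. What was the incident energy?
169.4000 keV

Convert final energy to wavelength (hc ≈ 1239.842 keV·pm):
λ' = hc/E' = 1239.842 / 137.2122 = 9.0359 pm

Calculate the Compton shift:
Δλ = λ_C(1 - cos(73°))
Δλ = 2.4263 × (1 - cos(73°))
Δλ = 1.7169 pm

Initial wavelength:
λ = λ' - Δλ = 9.0359 - 1.7169 = 7.3190 pm

Initial energy:
E = hc/λ = 1239.842 / 7.3190 = 169.4000 keV

(Intermediate values are shown rounded; full precision is carried through to the final answer.)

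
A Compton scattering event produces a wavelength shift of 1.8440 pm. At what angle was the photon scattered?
76.11°

From the Compton formula Δλ = λ_C(1 - cos θ), we can solve for θ:

cos θ = 1 - Δλ/λ_C

Given:
- Δλ = 1.8440 pm
- λ_C = h/(m_e·c) ≈ 2.42631024 pm

cos θ = 1 - 1.8440/2.42631024
cos θ = 1 - 0.760002
cos θ = 0.239998

θ = arccos(0.239998)
θ = 76.11°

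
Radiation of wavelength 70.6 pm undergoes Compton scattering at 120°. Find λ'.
74.2395 pm

Using the Compton formula: λ' = λ + λ_C(1 − cos θ)

For θ = 120°, cos θ = -1/2 (exact) = -0.5000, so:
1 − cos 120° = 1 − (-1/2) = 1.5000

Δλ = λ_C × 1.5000 = 2.4263 × 1.5000 = 3.6395 pm

λ' = 70.6 + 3.6395 = 74.2395 pm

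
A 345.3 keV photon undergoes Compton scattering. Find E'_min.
146.8443 keV (at θ = 180°)

The scattered photon has minimum energy when its wavelength is maximum, i.e., when the Compton shift Δλ = λ_C(1 − cos θ) is maximum. This occurs at θ = 180° (backscattering), giving Δλ_max = 2λ_C = 4.8526 pm.

Initial wavelength: λ₀ = hc/E₀ = 3.5906 pm
Maximum final wavelength: λ'_max = λ₀ + 2λ_C = 3.5906 + 4.8526 = 8.4432 pm
Minimum final energy: E'_min = hc/λ'_max = 146.8443 keV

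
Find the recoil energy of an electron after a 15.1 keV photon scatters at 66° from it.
0.2602 keV

By energy conservation: K_e = E_initial - E_final

First find the scattered photon energy:
Initial wavelength: λ = hc/E = 82.1087 pm
Compton shift: Δλ = λ_C(1 - cos(66°)) = 1.4394 pm
Final wavelength: λ' = 82.1087 + 1.4394 = 83.5482 pm
Final photon energy: E' = hc/λ' = 14.8398 keV

Electron kinetic energy:
K_e = E - E' = 15.1000 - 14.8398 = 0.2602 keV

(Intermediate values are shown rounded; full precision is carried through to the final answer.)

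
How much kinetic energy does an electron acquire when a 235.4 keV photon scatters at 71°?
55.7997 keV

By energy conservation: K_e = E_initial - E_final

First find the scattered photon energy:
Initial wavelength: λ = hc/E = 5.2670 pm
Compton shift: Δλ = λ_C(1 - cos(71°)) = 1.6364 pm
Final wavelength: λ' = 5.2670 + 1.6364 = 6.9033 pm
Final photon energy: E' = hc/λ' = 179.6003 keV

Electron kinetic energy:
K_e = E - E' = 235.4000 - 179.6003 = 55.7997 keV

(Intermediate values are shown rounded; full precision is carried through to the final answer.)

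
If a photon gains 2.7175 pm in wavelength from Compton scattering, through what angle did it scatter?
96.89°

From the Compton formula Δλ = λ_C(1 - cos θ), we can solve for θ:

cos θ = 1 - Δλ/λ_C

Given:
- Δλ = 2.7175 pm
- λ_C = h/(m_e·c) ≈ 2.42631024 pm

cos θ = 1 - 2.7175/2.42631024
cos θ = 1 - 1.120013
cos θ = -0.120013

θ = arccos(-0.120013)
θ = 96.89°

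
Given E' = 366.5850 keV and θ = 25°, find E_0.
393.0000 keV

Convert final energy to wavelength (hc ≈ 1239.842 keV·pm):
λ' = hc/E' = 1239.842 / 366.5850 = 3.3821 pm

Calculate the Compton shift:
Δλ = λ_C(1 - cos(25°))
Δλ = 2.4263 × (1 - cos(25°))
Δλ = 0.2273 pm

Initial wavelength:
λ = λ' - Δλ = 3.3821 - 0.2273 = 3.1548 pm

Initial energy:
E = hc/λ = 1239.842 / 3.1548 = 393.0000 keV

(Intermediate values are shown rounded; full precision is carried through to the final answer.)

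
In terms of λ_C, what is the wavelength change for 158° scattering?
1.9272 λ_C

The Compton shift formula is:
Δλ = λ_C(1 - cos θ)

Dividing both sides by λ_C:
Δλ/λ_C = 1 - cos θ

For θ = 158°:
Δλ/λ_C = 1 - cos(158°)
Δλ/λ_C = 1 - -0.9272
Δλ/λ_C = 1.9272

This means the shift is 1.9272 × λ_C = 4.6759 pm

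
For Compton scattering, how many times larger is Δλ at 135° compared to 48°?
135° produces the larger shift by a factor of 5.159

Calculate both shifts using Δλ = λ_C(1 - cos θ):

For θ₁ = 48°:
Δλ₁ = 2.4263 × (1 - cos(48°))
Δλ₁ = 2.4263 × 0.3309
Δλ₁ = 0.8028 pm

For θ₂ = 135°:
Δλ₂ = 2.4263 × (1 - cos(135°))
Δλ₂ = 2.4263 × 1.7071
Δλ₂ = 4.1420 pm

The 135° angle produces the larger shift.
Ratio: 4.1420/0.8028 = 5.159

(Intermediate values are shown rounded; full precision is carried through to the final answer.)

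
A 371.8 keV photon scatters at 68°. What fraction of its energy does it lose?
0.3127 (or 31.27%)

Calculate initial and final photon energies:

Initial: E₀ = 371.8 keV → λ₀ = 3.3347 pm
Compton shift: Δλ = 1.5174 pm
Final wavelength: λ' = 4.8521 pm
Final energy: E' = 255.5269 keV

Fractional energy loss:
(E₀ - E')/E₀ = (371.8000 - 255.5269)/371.8000
= 116.2731/371.8000
= 0.3127
= 31.27%

(Intermediate values are shown rounded; full precision is carried through to the final answer.)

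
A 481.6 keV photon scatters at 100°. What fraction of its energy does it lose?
0.5252 (or 52.52%)

Calculate initial and final photon energies:

Initial: E₀ = 481.6 keV → λ₀ = 2.5744 pm
Compton shift: Δλ = 2.8476 pm
Final wavelength: λ' = 5.4221 pm
Final energy: E' = 228.6663 keV

Fractional energy loss:
(E₀ - E')/E₀ = (481.6000 - 228.6663)/481.6000
= 252.9337/481.6000
= 0.5252
= 52.52%

(Intermediate values are shown rounded; full precision is carried through to the final answer.)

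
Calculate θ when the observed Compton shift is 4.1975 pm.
136.89°

From the Compton formula Δλ = λ_C(1 - cos θ), we can solve for θ:

cos θ = 1 - Δλ/λ_C

Given:
- Δλ = 4.1975 pm
- λ_C = h/(m_e·c) ≈ 2.42631024 pm

cos θ = 1 - 4.1975/2.42631024
cos θ = 1 - 1.729993
cos θ = -0.729993

θ = arccos(-0.729993)
θ = 136.89°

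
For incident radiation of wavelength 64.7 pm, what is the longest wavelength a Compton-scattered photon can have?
69.5526 pm (at θ = 180°)

The Compton shift is Δλ = λ_C(1 − cos θ).

Since cos θ ranges from −1 to 1, the factor (1 − cos θ) ranges from 0 to 2; the maximum shift occurs at θ = 180° (backscattering):
Δλ_max = 2λ_C = 2 × 2.4263 pm = 4.8526 pm

Maximum scattered wavelength:
λ'_max = λ₀ + Δλ_max = 64.7 + 4.8526 = 69.5526 pm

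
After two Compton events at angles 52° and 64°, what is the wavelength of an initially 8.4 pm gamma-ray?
10.6952 pm

Apply Compton shift twice:

First scattering at θ₁ = 52°:
Δλ₁ = λ_C(1 - cos(52°))
Δλ₁ = 2.4263 × 0.3843
Δλ₁ = 0.9325 pm

After first scattering:
λ₁ = 8.4 + 0.9325 = 9.3325 pm

Second scattering at θ₂ = 64°:
Δλ₂ = λ_C(1 - cos(64°))
Δλ₂ = 2.4263 × 0.5616
Δλ₂ = 1.3627 pm

Final wavelength:
λ₂ = 9.3325 + 1.3627 = 10.6952 pm

Total shift: Δλ_total = 0.9325 + 1.3627 = 2.2952 pm

(Intermediate values are shown rounded; full precision is carried through to the final answer.)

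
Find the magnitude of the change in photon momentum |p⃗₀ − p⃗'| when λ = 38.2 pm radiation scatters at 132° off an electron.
3.0181e-23 kg·m/s

Photon momentum magnitude is p = h/λ.

Initial momentum:
p₀ = h/λ = 6.6261e-34/3.8200e-11 = 1.7346e-23 kg·m/s

After scattering:
λ' = λ + Δλ = 38.2 + 4.0498 = 42.2498 pm
p' = h/λ' = 6.6261e-34/4.2250e-11 = 1.5683e-23 kg·m/s

Momentum is a vector; the scattered photon's direction makes angle θ = 132° with the incident direction. The magnitude of the vector change Δp⃗ = p⃗₀ − p⃗' is found from the law of cosines:
|Δp⃗|² = p₀² + p'² − 2p₀p'cos θ
|Δp⃗|² = (1.7346e-23)² + (1.5683e-23)² − 2·1.7346e-23·1.5683e-23·cos(132°)
|Δp⃗| = 3.0181e-23 kg·m/s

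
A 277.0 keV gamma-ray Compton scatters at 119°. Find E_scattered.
153.4729 keV

First convert energy to wavelength:
λ = hc/E, with hc ≈ 1239.842 keV·pm (i.e. 1239.842 eV·nm)

For E = 277.0 keV = 277000 eV:
λ = 1239.842 keV·pm / 277.0 keV
λ = 4.4760 pm

Calculate the Compton shift:
Δλ = λ_C(1 - cos(119°)) = 2.4263 × 1.4848
Δλ = 3.6026 pm

Final wavelength:
λ' = 4.4760 + 3.6026 = 8.0786 pm

Final energy:
E' = hc/λ' = 1239.842 / 8.0786 = 153.4729 keV

(Intermediate values are shown rounded; full precision is carried through to the final answer.)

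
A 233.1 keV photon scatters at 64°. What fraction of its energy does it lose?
0.2039 (or 20.39%)

Calculate initial and final photon energies:

Initial: E₀ = 233.1 keV → λ₀ = 5.3189 pm
Compton shift: Δλ = 1.3627 pm
Final wavelength: λ' = 6.6816 pm
Final energy: E' = 185.5603 keV

Fractional energy loss:
(E₀ - E')/E₀ = (233.1000 - 185.5603)/233.1000
= 47.5397/233.1000
= 0.2039
= 20.39%

(Intermediate values are shown rounded; full precision is carried through to the final answer.)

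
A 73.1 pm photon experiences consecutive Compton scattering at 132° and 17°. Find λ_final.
77.2558 pm

Apply Compton shift twice:

First scattering at θ₁ = 132°:
Δλ₁ = λ_C(1 - cos(132°))
Δλ₁ = 2.4263 × 1.6691
Δλ₁ = 4.0498 pm

After first scattering:
λ₁ = 73.1 + 4.0498 = 77.1498 pm

Second scattering at θ₂ = 17°:
Δλ₂ = λ_C(1 - cos(17°))
Δλ₂ = 2.4263 × 0.0437
Δλ₂ = 0.1060 pm

Final wavelength:
λ₂ = 77.1498 + 0.1060 = 77.2558 pm

Total shift: Δλ_total = 4.0498 + 0.1060 = 4.1558 pm

(Intermediate values are shown rounded; full precision is carried through to the final answer.)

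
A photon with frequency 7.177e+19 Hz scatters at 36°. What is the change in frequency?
7.167e+18 Hz (decrease)

Convert frequency to wavelength (c = 299792458 m/s):
λ₀ = c/f₀ = 299792458/7.177e+19 = 4.1771277e-12 m = 4.1771 pm

Calculate Compton shift:
Δλ = λ_C(1 - cos(36°)) = 0.4634 pm

Final wavelength:
λ' = λ₀ + Δλ = 4.1771 + 0.4634 = 4.6405 pm

Final frequency:
f' = c/λ' = 299792458/4.6405118e-12 = 6.4603318e+19 Hz

Frequency shift (decrease):
Δf = f₀ - f' = 7.177e+19 - 6.4603318e+19 = 7.167e+18 Hz

(Intermediate values are shown rounded; full precision is carried through to the final answer.)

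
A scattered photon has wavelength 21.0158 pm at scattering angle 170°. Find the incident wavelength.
16.2000 pm

From λ' = λ + Δλ, we have λ = λ' - Δλ

First calculate the Compton shift:
Δλ = λ_C(1 - cos θ)
Δλ = 2.4263 × (1 - cos(170°))
Δλ = 2.4263 × 1.9848
Δλ = 4.8158 pm

Initial wavelength:
λ = λ' - Δλ
λ = 21.0158 - 4.8158
λ = 16.2000 pm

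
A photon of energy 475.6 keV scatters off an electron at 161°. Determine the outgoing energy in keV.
169.2078 keV

First convert energy to wavelength:
λ = hc/E, with hc ≈ 1239.842 keV·pm (i.e. 1239.842 eV·nm)

For E = 475.6 keV = 475600 eV:
λ = 1239.842 keV·pm / 475.6 keV
λ = 2.6069 pm

Calculate the Compton shift:
Δλ = λ_C(1 - cos(161°)) = 2.4263 × 1.9455
Δλ = 4.7204 pm

Final wavelength:
λ' = 2.6069 + 4.7204 = 7.3273 pm

Final energy:
E' = hc/λ' = 1239.842 / 7.3273 = 169.2078 keV

(Intermediate values are shown rounded; full precision is carried through to the final answer.)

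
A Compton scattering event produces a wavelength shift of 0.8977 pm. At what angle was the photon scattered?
50.95°

From the Compton formula Δλ = λ_C(1 - cos θ), we can solve for θ:

cos θ = 1 - Δλ/λ_C

Given:
- Δλ = 0.8977 pm
- λ_C = h/(m_e·c) ≈ 2.42631024 pm

cos θ = 1 - 0.8977/2.42631024
cos θ = 1 - 0.369986
cos θ = 0.630014

θ = arccos(0.630014)
θ = 50.95°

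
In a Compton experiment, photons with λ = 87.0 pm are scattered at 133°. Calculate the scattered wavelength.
91.0810 pm

Using the Compton scattering formula:
λ' = λ + Δλ = λ + λ_C(1 - cos θ)

Given:
- Initial wavelength λ = 87.0 pm
- Scattering angle θ = 133°
- Compton wavelength λ_C ≈ 2.4263 pm

Calculate the shift:
Δλ = 2.4263 × (1 - cos(133°))
Δλ = 2.4263 × 1.6820
Δλ = 4.0810 pm

Final wavelength:
λ' = 87.0 + 4.0810 = 91.0810 pm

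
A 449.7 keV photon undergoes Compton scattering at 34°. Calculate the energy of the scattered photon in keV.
390.8892 keV

First convert energy to wavelength:
λ = hc/E, with hc ≈ 1239.842 keV·pm (i.e. 1239.842 eV·nm)

For E = 449.7 keV = 449700 eV:
λ = 1239.842 keV·pm / 449.7 keV
λ = 2.7570 pm

Calculate the Compton shift:
Δλ = λ_C(1 - cos(34°)) = 2.4263 × 0.1710
Δλ = 0.4148 pm

Final wavelength:
λ' = 2.7570 + 0.4148 = 3.1719 pm

Final energy:
E' = hc/λ' = 1239.842 / 3.1719 = 390.8892 keV

(Intermediate values are shown rounded; full precision is carried through to the final answer.)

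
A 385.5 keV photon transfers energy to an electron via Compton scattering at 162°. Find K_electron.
229.5462 keV

By energy conservation: K_e = E_initial - E_final

First find the scattered photon energy:
Initial wavelength: λ = hc/E = 3.2162 pm
Compton shift: Δλ = λ_C(1 - cos(162°)) = 4.7339 pm
Final wavelength: λ' = 3.2162 + 4.7339 = 7.9501 pm
Final photon energy: E' = hc/λ' = 155.9538 keV

Electron kinetic energy:
K_e = E - E' = 385.5000 - 155.9538 = 229.5462 keV

(Intermediate values are shown rounded; full precision is carried through to the final answer.)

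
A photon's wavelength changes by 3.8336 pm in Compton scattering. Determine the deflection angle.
125.45°

From the Compton formula Δλ = λ_C(1 - cos θ), we can solve for θ:

cos θ = 1 - Δλ/λ_C

Given:
- Δλ = 3.8336 pm
- λ_C = h/(m_e·c) ≈ 2.42631024 pm

cos θ = 1 - 3.8336/2.42631024
cos θ = 1 - 1.580012
cos θ = -0.580012

θ = arccos(-0.580012)
θ = 125.45°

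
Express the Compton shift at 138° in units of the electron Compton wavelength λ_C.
1.7431 λ_C

The Compton shift formula is:
Δλ = λ_C(1 - cos θ)

Dividing both sides by λ_C:
Δλ/λ_C = 1 - cos θ

For θ = 138°:
Δλ/λ_C = 1 - cos(138°)
Δλ/λ_C = 1 - -0.7431
Δλ/λ_C = 1.7431

This means the shift is 1.7431 × λ_C = 4.2294 pm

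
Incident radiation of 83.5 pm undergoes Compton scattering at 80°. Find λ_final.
85.5050 pm

Using the Compton scattering formula:
λ' = λ + Δλ = λ + λ_C(1 - cos θ)

Given:
- Initial wavelength λ = 83.5 pm
- Scattering angle θ = 80°
- Compton wavelength λ_C ≈ 2.4263 pm

Calculate the shift:
Δλ = 2.4263 × (1 - cos(80°))
Δλ = 2.4263 × 0.8264
Δλ = 2.0050 pm

Final wavelength:
λ' = 83.5 + 2.0050 = 85.5050 pm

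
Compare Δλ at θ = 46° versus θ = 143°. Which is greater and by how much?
143° produces the larger shift by a factor of 5.891

Calculate both shifts using Δλ = λ_C(1 - cos θ):

For θ₁ = 46°:
Δλ₁ = 2.4263 × (1 - cos(46°))
Δλ₁ = 2.4263 × 0.3053
Δλ₁ = 0.7409 pm

For θ₂ = 143°:
Δλ₂ = 2.4263 × (1 - cos(143°))
Δλ₂ = 2.4263 × 1.7986
Δλ₂ = 4.3640 pm

The 143° angle produces the larger shift.
Ratio: 4.3640/0.7409 = 5.891

(Intermediate values are shown rounded; full precision is carried through to the final answer.)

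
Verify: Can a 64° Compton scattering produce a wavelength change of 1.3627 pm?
Yes, consistent

Calculate the expected shift for θ = 64°:

Δλ_expected = λ_C(1 - cos(64°))
Δλ_expected = 2.4263 × (1 - cos(64°))
Δλ_expected = 2.4263 × 0.5616
Δλ_expected = 1.3627 pm

Given shift: 1.3627 pm
Expected shift: 1.3627 pm
Difference: 0.0000 pm

The values match. This is consistent with Compton scattering at the stated angle.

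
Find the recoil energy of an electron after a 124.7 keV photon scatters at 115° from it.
32.1352 keV

By energy conservation: K_e = E_initial - E_final

First find the scattered photon energy:
Initial wavelength: λ = hc/E = 9.9426 pm
Compton shift: Δλ = λ_C(1 - cos(115°)) = 3.4517 pm
Final wavelength: λ' = 9.9426 + 3.4517 = 13.3943 pm
Final photon energy: E' = hc/λ' = 92.5648 keV

Electron kinetic energy:
K_e = E - E' = 124.7000 - 92.5648 = 32.1352 keV

(Intermediate values are shown rounded; full precision is carried through to the final answer.)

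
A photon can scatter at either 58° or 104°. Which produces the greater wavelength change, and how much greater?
104° produces the larger shift by a factor of 2.642

Calculate both shifts using Δλ = λ_C(1 - cos θ):

For θ₁ = 58°:
Δλ₁ = 2.4263 × (1 - cos(58°))
Δλ₁ = 2.4263 × 0.4701
Δλ₁ = 1.1406 pm

For θ₂ = 104°:
Δλ₂ = 2.4263 × (1 - cos(104°))
Δλ₂ = 2.4263 × 1.2419
Δλ₂ = 3.0133 pm

The 104° angle produces the larger shift.
Ratio: 3.0133/1.1406 = 2.642

(Intermediate values are shown rounded; full precision is carried through to the final answer.)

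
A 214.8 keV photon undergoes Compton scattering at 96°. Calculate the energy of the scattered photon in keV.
146.6921 keV

First convert energy to wavelength:
λ = hc/E, with hc ≈ 1239.842 keV·pm (i.e. 1239.842 eV·nm)

For E = 214.8 keV = 214800 eV:
λ = 1239.842 keV·pm / 214.8 keV
λ = 5.7721 pm

Calculate the Compton shift:
Δλ = λ_C(1 - cos(96°)) = 2.4263 × 1.1045
Δλ = 2.6799 pm

Final wavelength:
λ' = 5.7721 + 2.6799 = 8.4520 pm

Final energy:
E' = hc/λ' = 1239.842 / 8.4520 = 146.6921 keV

(Intermediate values are shown rounded; full precision is carried through to the final answer.)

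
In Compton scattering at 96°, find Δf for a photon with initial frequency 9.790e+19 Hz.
4.569e+19 Hz (decrease)

Convert frequency to wavelength (c = 299792458 m/s):
λ₀ = c/f₀ = 299792458/9.790e+19 = 3.0622314e-12 m = 3.0622 pm

Calculate Compton shift:
Δλ = λ_C(1 - cos(96°)) = 2.6799 pm

Final wavelength:
λ' = λ₀ + Δλ = 3.0622 + 2.6799 = 5.7422 pm

Final frequency:
f' = c/λ' = 299792458/5.7421602e-12 = 5.2209003e+19 Hz

Frequency shift (decrease):
Δf = f₀ - f' = 9.790e+19 - 5.2209003e+19 = 4.569e+19 Hz

(Intermediate values are shown rounded; full precision is carried through to the final answer.)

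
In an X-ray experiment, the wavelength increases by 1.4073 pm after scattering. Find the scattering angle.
65.17°

From the Compton formula Δλ = λ_C(1 - cos θ), we can solve for θ:

cos θ = 1 - Δλ/λ_C

Given:
- Δλ = 1.4073 pm
- λ_C = h/(m_e·c) ≈ 2.42631024 pm

cos θ = 1 - 1.4073/2.42631024
cos θ = 1 - 0.580017
cos θ = 0.419983

θ = arccos(0.419983)
θ = 65.17°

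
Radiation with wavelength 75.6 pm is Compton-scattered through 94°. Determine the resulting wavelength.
78.1956 pm

Using the Compton scattering formula:
λ' = λ + Δλ = λ + λ_C(1 - cos θ)

Given:
- Initial wavelength λ = 75.6 pm
- Scattering angle θ = 94°
- Compton wavelength λ_C ≈ 2.4263 pm

Calculate the shift:
Δλ = 2.4263 × (1 - cos(94°))
Δλ = 2.4263 × 1.0698
Δλ = 2.5956 pm

Final wavelength:
λ' = 75.6 + 2.5956 = 78.1956 pm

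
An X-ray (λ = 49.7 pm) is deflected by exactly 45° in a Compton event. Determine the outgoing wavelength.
50.4106 pm

Using the Compton formula: λ' = λ + λ_C(1 − cos θ)

For θ = 45°, cos θ = √2/2 (exact) ≈ 0.7071, so:
1 − cos 45° = 1 − (√2/2) ≈ 0.2929

Δλ = λ_C × 0.2929 = 2.4263 × 0.2929 = 0.7106 pm

λ' = 49.7 + 0.7106 = 50.4106 pm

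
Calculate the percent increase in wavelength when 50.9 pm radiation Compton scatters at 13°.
0.1222%

Calculate the Compton shift:
Δλ = λ_C(1 - cos(13°))
Δλ = 2.4263 × (1 - cos(13°))
Δλ = 2.4263 × 0.0256
Δλ = 0.0622 pm

Percentage change:
(Δλ/λ₀) × 100 = (0.0622/50.9) × 100
= 0.1222%

(Intermediate values are shown rounded; full precision is carried through to the final answer.)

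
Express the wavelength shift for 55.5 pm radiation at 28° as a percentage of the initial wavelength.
0.5117%

Calculate the Compton shift:
Δλ = λ_C(1 - cos(28°))
Δλ = 2.4263 × (1 - cos(28°))
Δλ = 2.4263 × 0.1171
Δλ = 0.2840 pm

Percentage change:
(Δλ/λ₀) × 100 = (0.2840/55.5) × 100
= 0.5117%

(Intermediate values are shown rounded; full precision is carried through to the final answer.)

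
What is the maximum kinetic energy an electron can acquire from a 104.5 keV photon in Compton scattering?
30.3341 keV

Maximum energy transfer occurs at θ = 180° (backscattering).

Initial photon: E₀ = 104.5 keV → λ₀ = 11.8645 pm

Maximum Compton shift (at 180°):
Δλ_max = 2λ_C = 2 × 2.4263 = 4.8526 pm

Final wavelength:
λ' = 11.8645 + 4.8526 = 16.7171 pm

Minimum photon energy (maximum energy to electron):
E'_min = hc/λ' = 74.1659 keV

Maximum electron kinetic energy:
K_max = E₀ - E'_min = 104.5000 - 74.1659 = 30.3341 keV

(Intermediate values are shown rounded; full precision is carried through to the final answer.)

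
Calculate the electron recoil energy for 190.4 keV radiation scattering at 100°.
57.9299 keV

By energy conservation: K_e = E_initial - E_final

First find the scattered photon energy:
Initial wavelength: λ = hc/E = 6.5118 pm
Compton shift: Δλ = λ_C(1 - cos(100°)) = 2.8476 pm
Final wavelength: λ' = 6.5118 + 2.8476 = 9.3594 pm
Final photon energy: E' = hc/λ' = 132.4701 keV

Electron kinetic energy:
K_e = E - E' = 190.4000 - 132.4701 = 57.9299 keV

(Intermediate values are shown rounded; full precision is carried through to the final answer.)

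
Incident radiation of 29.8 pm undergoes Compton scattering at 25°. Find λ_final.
30.0273 pm

Using the Compton scattering formula:
λ' = λ + Δλ = λ + λ_C(1 - cos θ)

Given:
- Initial wavelength λ = 29.8 pm
- Scattering angle θ = 25°
- Compton wavelength λ_C ≈ 2.4263 pm

Calculate the shift:
Δλ = 2.4263 × (1 - cos(25°))
Δλ = 2.4263 × 0.0937
Δλ = 0.2273 pm

Final wavelength:
λ' = 29.8 + 0.2273 = 30.0273 pm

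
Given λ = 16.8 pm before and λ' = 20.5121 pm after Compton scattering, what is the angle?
122.00°

First find the wavelength shift:
Δλ = λ' - λ = 20.5121 - 16.8 = 3.7121 pm

Using Δλ = λ_C(1 - cos θ), with λ_C = h/(m_e·c) ≈ 2.42631024 pm:
cos θ = 1 - Δλ/λ_C
cos θ = 1 - 3.7121/2.42631024
cos θ = -0.529936

θ = arccos(-0.529936)
θ = 122.00°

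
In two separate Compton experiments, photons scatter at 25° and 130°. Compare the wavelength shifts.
130° produces the larger shift by a factor of 17.534

Calculate both shifts using Δλ = λ_C(1 - cos θ):

For θ₁ = 25°:
Δλ₁ = 2.4263 × (1 - cos(25°))
Δλ₁ = 2.4263 × 0.0937
Δλ₁ = 0.2273 pm

For θ₂ = 130°:
Δλ₂ = 2.4263 × (1 - cos(130°))
Δλ₂ = 2.4263 × 1.6428
Δλ₂ = 3.9859 pm

The 130° angle produces the larger shift.
Ratio: 3.9859/0.2273 = 17.534

(Intermediate values are shown rounded; full precision is carried through to the final answer.)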